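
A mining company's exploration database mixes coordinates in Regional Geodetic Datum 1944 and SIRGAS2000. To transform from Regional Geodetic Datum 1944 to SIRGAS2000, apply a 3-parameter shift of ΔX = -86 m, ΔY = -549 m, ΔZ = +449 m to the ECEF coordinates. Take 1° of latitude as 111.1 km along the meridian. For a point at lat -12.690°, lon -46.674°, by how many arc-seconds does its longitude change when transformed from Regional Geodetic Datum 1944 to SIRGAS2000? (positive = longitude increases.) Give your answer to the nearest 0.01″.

sin φ = -0.219676, cos φ = 0.975573, sin λ = -0.727461, cos λ = 0.686149.
East component: ΔE = −sin λ·ΔX + cos λ·ΔY = −(-0.727461)(-86) + (0.686149)(-549) = -439.26 m.
1° of latitude spans 111100 m; at latitude φ, 1° of longitude spans that × cos φ = 108386.1 m, so Δλ = -439.26 / 108386.1 × 3600 = -14.590″.

Δλ = -14.59″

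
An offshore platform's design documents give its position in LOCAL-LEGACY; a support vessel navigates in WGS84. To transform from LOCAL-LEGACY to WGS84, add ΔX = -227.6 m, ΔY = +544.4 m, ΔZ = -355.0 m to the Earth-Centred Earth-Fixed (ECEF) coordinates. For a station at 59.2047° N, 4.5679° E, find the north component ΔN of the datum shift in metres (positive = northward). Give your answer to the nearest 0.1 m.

At φ = 59.2047°, λ = 4.5679°: sin φ = 0.859002, cos φ = 0.511972, sin λ = 0.079640, cos λ = 0.996824.
ΔN = −sin φ cos λ·ΔX − sin φ sin λ·ΔY + cos φ·ΔZ = −(0.859002)(0.996824)(-227.6) − (0.859002)(0.079640)(544.4) + (0.511972)(-355.0) = -24.11 m.

ΔN = -24.1 m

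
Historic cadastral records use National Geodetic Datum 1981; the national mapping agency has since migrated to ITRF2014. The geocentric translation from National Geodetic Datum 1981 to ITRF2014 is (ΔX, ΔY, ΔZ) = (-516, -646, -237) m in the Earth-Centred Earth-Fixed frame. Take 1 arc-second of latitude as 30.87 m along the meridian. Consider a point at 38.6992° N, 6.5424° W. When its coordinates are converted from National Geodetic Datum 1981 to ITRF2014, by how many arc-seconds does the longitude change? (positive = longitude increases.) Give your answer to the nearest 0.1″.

Δλ = -29.1″

sin φ = 0.625232, cos φ = 0.780439, sin λ = -0.113938, cos λ = 0.993488.
East component: ΔE = −sin λ·ΔX + cos λ·ΔY = −(-0.113938)(-516) + (0.993488)(-646) = -700.59 m.
1° of latitude spans 3600 × 30.87 = 111132 m; at latitude φ, 1° of longitude spans that × cos φ = 86731.8 m, so Δλ = -700.59 / 86731.8 × 3600 = -29.079″.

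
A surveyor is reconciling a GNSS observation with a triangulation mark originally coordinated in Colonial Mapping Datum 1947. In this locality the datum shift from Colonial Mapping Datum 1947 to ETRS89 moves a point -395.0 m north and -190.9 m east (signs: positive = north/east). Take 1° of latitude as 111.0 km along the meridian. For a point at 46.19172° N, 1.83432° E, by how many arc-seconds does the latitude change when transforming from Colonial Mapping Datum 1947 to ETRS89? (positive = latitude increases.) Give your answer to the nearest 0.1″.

Δφ = -12.8″

1° of latitude = 111.0 km, so Δφ = -395.0 / 111000 = -0.0035586° = -12.811″.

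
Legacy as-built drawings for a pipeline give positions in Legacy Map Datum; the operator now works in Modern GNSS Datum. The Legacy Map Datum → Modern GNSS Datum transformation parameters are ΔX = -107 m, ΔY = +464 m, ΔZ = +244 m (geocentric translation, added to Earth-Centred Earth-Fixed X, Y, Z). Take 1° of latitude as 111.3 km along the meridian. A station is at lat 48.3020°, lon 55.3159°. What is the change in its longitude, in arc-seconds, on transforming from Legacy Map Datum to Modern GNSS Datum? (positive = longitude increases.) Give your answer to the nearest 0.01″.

Δλ = 17.12″

sin φ = 0.746661, cos φ = 0.665204, sin λ = 0.822302, cos λ = 0.569051.
East component: ΔE = −sin λ·ΔX + cos λ·ΔY = −(0.822302)(-107) + (0.569051)(464) = 352.03 m.
1° of latitude spans 111300 m; at latitude φ, 1° of longitude spans that × cos φ = 74037.2 m, so Δλ = 352.03 / 74037.2 × 3600 = 17.117″.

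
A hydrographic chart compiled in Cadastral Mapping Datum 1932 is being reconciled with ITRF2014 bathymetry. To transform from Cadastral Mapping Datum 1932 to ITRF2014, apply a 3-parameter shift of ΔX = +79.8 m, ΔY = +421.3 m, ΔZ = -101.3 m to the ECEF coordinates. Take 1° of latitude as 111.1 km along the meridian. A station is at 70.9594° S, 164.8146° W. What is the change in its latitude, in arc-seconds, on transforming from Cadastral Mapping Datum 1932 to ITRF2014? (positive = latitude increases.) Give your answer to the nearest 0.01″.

sin φ = -0.945288, cos φ = 0.326238, sin λ = -0.261943, cos λ = -0.965083.
North component: ΔN = −sin φ cos λ·ΔX − sin φ sin λ·ΔY + cos φ·ΔZ = −(-0.945288)(-0.965083)(79.8) − (-0.945288)(-0.261943)(421.3) + (0.326238)(-101.3) = -210.17 m.
1° of latitude spans 111100 m, so Δφ = -210.17 / 111100 × 3600 = -6.810″.

Δφ = -6.81″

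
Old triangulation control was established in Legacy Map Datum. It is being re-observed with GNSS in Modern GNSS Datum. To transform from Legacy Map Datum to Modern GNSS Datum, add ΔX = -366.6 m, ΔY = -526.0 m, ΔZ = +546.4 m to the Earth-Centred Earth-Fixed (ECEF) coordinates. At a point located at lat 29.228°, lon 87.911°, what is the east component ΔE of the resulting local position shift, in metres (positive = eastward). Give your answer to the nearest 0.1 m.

At φ = 29.228°, λ = 87.911°: sin φ = 0.488286, cos φ = 0.872684, sin λ = 0.999335, cos λ = 0.036452.
ΔE = −sin λ·ΔX + cos λ·ΔY = −(0.999335)·(-366.6) + (0.036452)·(-526.0) = 347.18 m.

ΔE = 347.2 m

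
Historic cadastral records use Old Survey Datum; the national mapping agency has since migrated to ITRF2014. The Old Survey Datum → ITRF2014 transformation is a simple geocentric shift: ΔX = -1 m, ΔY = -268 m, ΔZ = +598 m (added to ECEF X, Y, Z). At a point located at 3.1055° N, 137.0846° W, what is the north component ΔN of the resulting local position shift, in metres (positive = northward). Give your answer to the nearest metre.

At φ = 3.1055°, λ = -137.0846°: sin φ = 0.054175, cos φ = 0.998531, sin λ = -0.680918, cos λ = -0.732360.
ΔN = −sin φ cos λ·ΔX − sin φ sin λ·ΔY + cos φ·ΔZ = −(0.054175)(-0.732360)(-1) − (0.054175)(-0.680918)(-268) + (0.998531)(598) = 587.20 m.

ΔN = 587 m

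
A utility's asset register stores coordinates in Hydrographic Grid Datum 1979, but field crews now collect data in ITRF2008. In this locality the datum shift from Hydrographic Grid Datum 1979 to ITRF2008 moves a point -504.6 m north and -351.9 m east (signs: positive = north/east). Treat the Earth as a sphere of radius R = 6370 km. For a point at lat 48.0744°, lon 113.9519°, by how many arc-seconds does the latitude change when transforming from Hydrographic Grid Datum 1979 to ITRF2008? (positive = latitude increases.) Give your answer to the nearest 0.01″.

Δφ = -16.34″

On a sphere of radius R, 1 rad of latitude = R, so Δφ = ΔN / R = -504.6 / 6370000 = -7.9215e-05 rad = -16.339″.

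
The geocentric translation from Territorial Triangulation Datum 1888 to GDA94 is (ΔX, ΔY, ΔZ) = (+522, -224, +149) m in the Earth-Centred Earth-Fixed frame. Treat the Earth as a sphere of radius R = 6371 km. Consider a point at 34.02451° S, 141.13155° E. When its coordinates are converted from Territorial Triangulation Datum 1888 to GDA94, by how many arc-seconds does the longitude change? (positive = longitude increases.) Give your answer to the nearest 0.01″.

Δλ = -5.98″

sin φ = -0.559547, cos φ = 0.828798, sin λ = 0.627534, cos λ = -0.778589.
East component: ΔE = −sin λ·ΔX + cos λ·ΔY = −(0.627534)(522) + (-0.778589)(-224) = -153.17 m.
1° of latitude spans πR/180 = 111195 m; at latitude φ, 1° of longitude spans that × cos φ = 92158.2 m, so Δλ = -153.17 / 92158.2 × 3600 = -5.983″.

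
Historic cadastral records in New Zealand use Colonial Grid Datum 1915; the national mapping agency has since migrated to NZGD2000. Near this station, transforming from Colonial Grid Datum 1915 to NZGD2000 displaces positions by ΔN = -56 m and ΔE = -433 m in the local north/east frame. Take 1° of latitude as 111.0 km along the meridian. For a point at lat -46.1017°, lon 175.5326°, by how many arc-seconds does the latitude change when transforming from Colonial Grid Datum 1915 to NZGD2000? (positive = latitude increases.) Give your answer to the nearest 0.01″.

1° of latitude = 111.0 km, so Δφ = -56.0 / 111000 = -0.0005045° = -1.816″.

Δφ = -1.82″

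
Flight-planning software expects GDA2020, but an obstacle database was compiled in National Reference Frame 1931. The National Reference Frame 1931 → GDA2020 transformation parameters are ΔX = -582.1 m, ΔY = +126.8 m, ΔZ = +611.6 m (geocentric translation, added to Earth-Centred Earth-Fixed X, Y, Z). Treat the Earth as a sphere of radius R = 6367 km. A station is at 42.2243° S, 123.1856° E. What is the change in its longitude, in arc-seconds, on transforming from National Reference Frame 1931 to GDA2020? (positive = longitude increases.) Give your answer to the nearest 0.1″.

sin φ = -0.672035, cos φ = 0.740520, sin λ = 0.836902, cos λ = -0.547353.
East component: ΔE = −sin λ·ΔX + cos λ·ΔY = −(0.836902)(-582.1) + (-0.547353)(126.8) = 417.76 m.
1° of latitude spans πR/180 = 111125 m; at latitude φ, 1° of longitude spans that × cos φ = 82290.3 m, so Δλ = 417.76 / 82290.3 × 3600 = 18.276″.

Δλ = 18.3″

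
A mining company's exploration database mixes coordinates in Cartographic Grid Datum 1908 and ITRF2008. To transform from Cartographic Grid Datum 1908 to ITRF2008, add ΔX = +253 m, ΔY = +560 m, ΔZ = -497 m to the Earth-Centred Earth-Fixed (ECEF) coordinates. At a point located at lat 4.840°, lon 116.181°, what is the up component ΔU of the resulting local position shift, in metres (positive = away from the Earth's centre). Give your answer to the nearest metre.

The local up (radial) axis is (cos φ cos λ, cos φ sin λ, sin φ), giving ΔU = -111.228 + 500.755 − 41.934 = 347.59 m.

ΔU = 348 m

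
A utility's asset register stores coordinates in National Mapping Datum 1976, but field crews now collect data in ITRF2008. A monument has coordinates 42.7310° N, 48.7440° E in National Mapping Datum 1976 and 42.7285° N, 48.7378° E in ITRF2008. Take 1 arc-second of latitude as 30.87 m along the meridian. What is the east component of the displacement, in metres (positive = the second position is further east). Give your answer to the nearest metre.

Δφ = 42.7285° − 42.7310° = -0.0025°; Δλ = 48.7378° − 48.7440° = -0.0062°.
1° of latitude = 3600 × 30.87 = 111132 m.
ΔN = Δφ × 111132 = -277.8 m; ΔE = Δλ × 111132 × cos(42.7310°) = -0.0062 × 111132 × 0.734548 = -506.1 m.

ΔE = -506 m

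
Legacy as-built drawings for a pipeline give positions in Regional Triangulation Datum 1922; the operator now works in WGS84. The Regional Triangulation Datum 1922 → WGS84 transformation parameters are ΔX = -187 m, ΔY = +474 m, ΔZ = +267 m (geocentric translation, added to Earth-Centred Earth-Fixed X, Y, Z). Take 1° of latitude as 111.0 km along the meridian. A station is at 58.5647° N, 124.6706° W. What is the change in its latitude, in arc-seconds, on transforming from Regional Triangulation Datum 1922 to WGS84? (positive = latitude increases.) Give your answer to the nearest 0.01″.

sin φ = 0.853230, cos φ = 0.521535, sin λ = -0.822436, cos λ = -0.568858.
North component: ΔN = −sin φ cos λ·ΔX − sin φ sin λ·ΔY + cos φ·ΔZ = −(0.853230)(-0.568858)(-187) − (0.853230)(-0.822436)(474) + (0.521535)(267) = 381.10 m.
1° of latitude spans 111000 m, so Δφ = 381.10 / 111000 × 3600 = 12.360″.

Δφ = 12.36″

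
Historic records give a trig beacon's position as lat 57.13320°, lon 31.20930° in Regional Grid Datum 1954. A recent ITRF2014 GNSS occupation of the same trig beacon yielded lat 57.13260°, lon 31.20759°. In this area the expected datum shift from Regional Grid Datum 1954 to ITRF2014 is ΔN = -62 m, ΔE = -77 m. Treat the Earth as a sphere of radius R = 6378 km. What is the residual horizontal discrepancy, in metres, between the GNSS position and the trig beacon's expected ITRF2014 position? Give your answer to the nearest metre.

Observed coordinate differences: Δφ = -0.00060°, Δλ = -0.00171°.
Converting to metres (1° lat = 111317 m, cos φ = 0.542688): observed ΔN = -66.8 m, observed ΔE = -103.3 m.
Subtracting the expected shift leaves a residual of -66.8 − (-62) = -4.8 m north and -103.3 − (-77) = -26.3 m east.
Residual distance = √((-4.8)² + (-26.3)²) = 26.7 m.

27 m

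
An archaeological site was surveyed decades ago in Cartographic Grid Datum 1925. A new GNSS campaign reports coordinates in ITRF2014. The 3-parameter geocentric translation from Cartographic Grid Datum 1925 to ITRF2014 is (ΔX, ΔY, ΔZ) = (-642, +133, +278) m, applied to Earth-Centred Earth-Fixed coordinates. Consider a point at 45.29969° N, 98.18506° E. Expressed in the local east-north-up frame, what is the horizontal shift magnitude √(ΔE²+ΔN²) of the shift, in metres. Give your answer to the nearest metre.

618 m

At φ = 45.29969°, λ = 98.18506°: sin φ = 0.710796, cos φ = 0.703399, sin λ = 0.989813, cos λ = -0.142371.
ΔE = −sin λ·ΔX + cos λ·ΔY = −(0.989813)·(-642) + (-0.142371)·(133) = 616.52 m.
ΔN = −sin φ cos λ·ΔX − sin φ sin λ·ΔY + cos φ·ΔZ = −(0.710796)(-0.142371)(-642) − (0.710796)(0.989813)(133) + (0.703399)(278) = 37.00 m.
Horizontal magnitude = √(ΔE² + ΔN²) = √(616.52² + 37.00²) = 617.63 m.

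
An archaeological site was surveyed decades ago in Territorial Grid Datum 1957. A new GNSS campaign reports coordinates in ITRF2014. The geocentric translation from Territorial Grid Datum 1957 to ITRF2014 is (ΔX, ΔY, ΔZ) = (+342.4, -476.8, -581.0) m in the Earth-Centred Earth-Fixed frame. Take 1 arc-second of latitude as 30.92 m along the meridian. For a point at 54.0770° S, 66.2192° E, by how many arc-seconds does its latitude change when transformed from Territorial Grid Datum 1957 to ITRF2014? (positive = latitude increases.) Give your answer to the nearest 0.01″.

sin φ = -0.809806, cos φ = 0.586697, sin λ = 0.915095, cos λ = 0.403239.
North component: ΔN = −sin φ cos λ·ΔX − sin φ sin λ·ΔY + cos φ·ΔZ = −(-0.809806)(0.403239)(342.4) − (-0.809806)(0.915095)(-476.8) + (0.586697)(-581.0) = -582.39 m.
1° of latitude spans 3600 × 30.92 = 111312 m, so Δφ = -582.39 / 111312 × 3600 = -18.836″.

Δφ = -18.84″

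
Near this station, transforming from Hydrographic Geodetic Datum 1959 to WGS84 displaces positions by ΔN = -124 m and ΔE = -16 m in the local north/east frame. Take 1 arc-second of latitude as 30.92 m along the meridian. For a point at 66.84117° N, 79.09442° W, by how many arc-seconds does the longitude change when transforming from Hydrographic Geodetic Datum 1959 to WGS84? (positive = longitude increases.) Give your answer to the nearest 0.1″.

Δλ = -1.3″

At latitude 66.84117°, cos φ = 0.393281.
1″ of longitude at this latitude = 30.92 × cos φ = 12.1603 m, so Δλ = -16.0 / 12.1603 = -1.316″.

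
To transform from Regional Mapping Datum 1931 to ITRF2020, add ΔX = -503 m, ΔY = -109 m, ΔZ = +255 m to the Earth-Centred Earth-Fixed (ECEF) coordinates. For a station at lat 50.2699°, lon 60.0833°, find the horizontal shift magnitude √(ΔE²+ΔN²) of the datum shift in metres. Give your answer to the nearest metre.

574 m

At φ = 50.2699°, λ = 60.0833°: sin φ = 0.769064, cos φ = 0.639172, sin λ = 0.866751, cos λ = 0.498740.
ΔE = −sin λ·ΔX + cos λ·ΔY = −(0.866751)·(-503) + (0.498740)·(-109) = 381.61 m.
ΔN = −sin φ cos λ·ΔX − sin φ sin λ·ΔY + cos φ·ΔZ = −(0.769064)(0.498740)(-503) − (0.769064)(0.866751)(-109) + (0.639172)(255) = 428.58 m.
Horizontal magnitude = √(ΔE² + ΔN²) = √(381.61² + 428.58²) = 573.85 m.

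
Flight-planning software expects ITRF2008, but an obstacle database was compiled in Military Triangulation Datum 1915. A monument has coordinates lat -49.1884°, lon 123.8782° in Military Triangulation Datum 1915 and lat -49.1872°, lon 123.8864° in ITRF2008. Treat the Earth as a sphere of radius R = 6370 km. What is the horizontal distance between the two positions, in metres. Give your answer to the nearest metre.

Δφ = -49.1872° − -49.1884° = +0.0012°; Δλ = 123.8864° − 123.8782° = +0.0082°.
1° along a meridian = πR/180 = 111177 m.
ΔN = Δφ × 111177 = 133.4 m; ΔE = Δλ × 111177 × cos(-49.1884°) = +0.0082 × 111177 × 0.653574 = 595.8 m.
Distance = √(ΔE² + ΔN²) = √(595.8² + 133.4²) = 610.6 m.

611 m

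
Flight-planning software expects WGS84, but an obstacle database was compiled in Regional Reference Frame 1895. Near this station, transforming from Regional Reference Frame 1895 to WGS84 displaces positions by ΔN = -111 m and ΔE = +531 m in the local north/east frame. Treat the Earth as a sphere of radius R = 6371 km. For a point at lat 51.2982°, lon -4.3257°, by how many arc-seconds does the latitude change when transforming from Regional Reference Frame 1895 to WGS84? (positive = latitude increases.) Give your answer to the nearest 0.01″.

On a sphere of radius R, 1 rad of latitude = R, so Δφ = ΔN / R = -111.0 / 6371000 = -1.7423e-05 rad = -3.594″.

Δφ = -3.59″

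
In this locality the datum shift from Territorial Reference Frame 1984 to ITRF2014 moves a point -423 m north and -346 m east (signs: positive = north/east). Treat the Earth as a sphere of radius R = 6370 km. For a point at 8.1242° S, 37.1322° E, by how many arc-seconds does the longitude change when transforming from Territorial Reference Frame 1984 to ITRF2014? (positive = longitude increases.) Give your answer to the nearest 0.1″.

Δλ = -11.3″

At latitude -8.1242°, cos φ = 0.989964.
One radian of longitude at latitude φ spans R cos φ, so Δλ = ΔE / (R cos φ) = -346.0 / (6370000 × 0.989964) = -5.4868e-05 rad = -11.317″.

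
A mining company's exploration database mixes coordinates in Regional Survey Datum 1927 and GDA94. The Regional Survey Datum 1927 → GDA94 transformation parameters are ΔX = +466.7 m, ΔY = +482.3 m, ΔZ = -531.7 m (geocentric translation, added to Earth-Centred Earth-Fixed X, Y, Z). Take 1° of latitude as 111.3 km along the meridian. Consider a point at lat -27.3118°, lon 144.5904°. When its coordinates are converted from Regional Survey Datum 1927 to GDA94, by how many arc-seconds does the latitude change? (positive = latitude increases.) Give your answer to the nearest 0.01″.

sin φ = -0.458833, cos φ = 0.888523, sin λ = 0.579418, cos λ = -0.815031.
North component: ΔN = −sin φ cos λ·ΔX − sin φ sin λ·ΔY + cos φ·ΔZ = −(-0.458833)(-0.815031)(466.7) − (-0.458833)(0.579418)(482.3) + (0.888523)(-531.7) = -518.73 m.
1° of latitude spans 111300 m, so Δφ = -518.73 / 111300 × 3600 = -16.778″.

Δφ = -16.78″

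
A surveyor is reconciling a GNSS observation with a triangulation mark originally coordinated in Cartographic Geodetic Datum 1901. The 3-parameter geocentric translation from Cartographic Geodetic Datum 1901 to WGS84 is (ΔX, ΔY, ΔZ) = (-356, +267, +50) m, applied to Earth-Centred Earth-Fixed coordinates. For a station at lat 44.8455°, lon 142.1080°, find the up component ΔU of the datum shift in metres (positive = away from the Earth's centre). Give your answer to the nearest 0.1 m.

At φ = 44.8455°, λ = 142.1080°: sin φ = 0.705197, cos φ = 0.709011, sin λ = 0.614175, cos λ = -0.789170.
ΔU = cos φ cos λ·ΔX + cos φ sin λ·ΔY + sin φ·ΔZ = (0.709011)(-0.789170)(-356) + (0.709011)(0.614175)(267) + (0.705197)(50) = 350.72 m.

ΔU = 350.7 m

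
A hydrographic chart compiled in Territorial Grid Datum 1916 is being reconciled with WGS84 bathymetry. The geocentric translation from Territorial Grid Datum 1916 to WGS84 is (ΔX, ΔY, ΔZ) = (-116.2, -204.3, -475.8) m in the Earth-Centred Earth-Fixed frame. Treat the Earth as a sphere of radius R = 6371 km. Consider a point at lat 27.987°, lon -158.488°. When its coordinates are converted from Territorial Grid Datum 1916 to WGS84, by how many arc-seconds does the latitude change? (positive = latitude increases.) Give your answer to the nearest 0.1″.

sin φ = 0.469271, cos φ = 0.883054, sin λ = -0.366696, cos λ = -0.930341.
North component: ΔN = −sin φ cos λ·ΔX − sin φ sin λ·ΔY + cos φ·ΔZ = −(0.469271)(-0.930341)(-116.2) − (0.469271)(-0.366696)(-204.3) + (0.883054)(-475.8) = -506.04 m.
1° of latitude spans πR/180 = 111195 m, so Δφ = -506.04 / 111195 × 3600 = -16.383″.

Δφ = -16.4″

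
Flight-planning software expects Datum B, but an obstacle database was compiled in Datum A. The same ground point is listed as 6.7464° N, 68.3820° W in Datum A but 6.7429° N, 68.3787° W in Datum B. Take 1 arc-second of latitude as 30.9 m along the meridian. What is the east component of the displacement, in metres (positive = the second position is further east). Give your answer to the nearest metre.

Δφ = 6.7429° − 6.7464° = -0.0035°; Δλ = -68.3787° − -68.3820° = +0.0033°.
1° of latitude = 3600 × 30.90 = 111240 m.
ΔN = Δφ × 111240 = -389.3 m; ΔE = Δλ × 111240 × cos(6.7464°) = +0.0033 × 111240 × 0.993076 = 364.6 m.

ΔE = 365 m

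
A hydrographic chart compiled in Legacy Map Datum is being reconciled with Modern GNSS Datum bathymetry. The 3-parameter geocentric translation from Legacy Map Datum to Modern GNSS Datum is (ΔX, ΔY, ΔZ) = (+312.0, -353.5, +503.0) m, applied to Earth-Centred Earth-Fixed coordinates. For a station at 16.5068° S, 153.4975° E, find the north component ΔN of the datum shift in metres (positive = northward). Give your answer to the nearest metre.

ΔN = 358 m

At φ = -16.5068°, λ = 153.4975°: sin φ = -0.284129, cos φ = 0.958786, sin λ = 0.446237, cos λ = -0.894915.
ΔN = −sin φ cos λ·ΔX − sin φ sin λ·ΔY + cos φ·ΔZ = −(-0.284129)(-0.894915)(312.0) − (-0.284129)(0.446237)(-353.5) + (0.958786)(503.0) = 358.12 m.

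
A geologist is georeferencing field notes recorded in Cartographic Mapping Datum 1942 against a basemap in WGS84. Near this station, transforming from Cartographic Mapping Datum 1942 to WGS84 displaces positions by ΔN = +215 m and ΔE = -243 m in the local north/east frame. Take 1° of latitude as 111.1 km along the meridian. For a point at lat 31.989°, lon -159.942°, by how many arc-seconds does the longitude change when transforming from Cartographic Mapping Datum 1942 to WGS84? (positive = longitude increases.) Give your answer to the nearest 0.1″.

At latitude 31.989°, cos φ = 0.848150.
1° of longitude at this latitude = 111.1 × cos φ = 94.23 km, so Δλ = -243.0 / 94229.4 = -0.0025788° = -9.284″.

Δλ = -9.3″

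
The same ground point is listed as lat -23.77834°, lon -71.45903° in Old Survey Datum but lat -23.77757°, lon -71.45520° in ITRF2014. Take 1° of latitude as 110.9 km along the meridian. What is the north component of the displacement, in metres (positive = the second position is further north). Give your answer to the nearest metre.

Δφ = -23.77757° − -23.77834° = +0.00077°; Δλ = -71.45520° − -71.45903° = +0.00383°.
ΔN = Δφ × 110900 = 85.4 m; ΔE = Δλ × 110900 × cos(-23.77834°) = +0.00383 × 110900 × 0.915112 = 388.7 m.

ΔN = 85 m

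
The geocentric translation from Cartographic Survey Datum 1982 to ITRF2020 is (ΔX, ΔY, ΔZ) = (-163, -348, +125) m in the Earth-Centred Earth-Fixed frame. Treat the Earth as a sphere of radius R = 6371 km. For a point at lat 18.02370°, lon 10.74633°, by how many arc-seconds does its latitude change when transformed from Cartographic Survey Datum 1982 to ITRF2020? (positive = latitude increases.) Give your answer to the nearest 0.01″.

sin φ = 0.309410, cos φ = 0.950929, sin λ = 0.186461, cos λ = 0.982462.
North component: ΔN = −sin φ cos λ·ΔX − sin φ sin λ·ΔY + cos φ·ΔZ = −(0.309410)(0.982462)(-163) − (0.309410)(0.186461)(-348) + (0.950929)(125) = 188.49 m.
1° of latitude spans πR/180 = 111195 m, so Δφ = 188.49 / 111195 × 3600 = 6.103″.

Δφ = 6.10″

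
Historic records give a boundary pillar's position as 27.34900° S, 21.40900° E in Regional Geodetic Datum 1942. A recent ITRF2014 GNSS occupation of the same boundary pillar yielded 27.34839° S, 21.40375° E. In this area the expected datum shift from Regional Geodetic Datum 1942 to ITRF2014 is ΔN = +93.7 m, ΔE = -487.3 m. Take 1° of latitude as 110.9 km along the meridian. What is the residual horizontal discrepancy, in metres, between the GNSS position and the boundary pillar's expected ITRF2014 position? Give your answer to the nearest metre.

Observed coordinate differences: Δφ = +0.00061°, Δλ = -0.00525°.
Converting to metres (1° lat = 110900 m, cos φ = 0.888225): observed ΔN = 67.6 m, observed ΔE = -517.1 m.
Subtracting the expected shift leaves a residual of 67.6 − (93.7) = -26.1 m north and -517.1 − (-487.3) = -29.8 m east.
Residual distance = √((-26.1)² + (-29.8)²) = 39.6 m.

40 m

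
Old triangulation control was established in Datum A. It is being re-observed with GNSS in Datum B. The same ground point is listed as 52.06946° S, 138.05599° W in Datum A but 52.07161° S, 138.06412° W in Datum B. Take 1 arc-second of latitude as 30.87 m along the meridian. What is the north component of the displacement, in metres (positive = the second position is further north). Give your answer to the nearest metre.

ΔN = -239 m

Δφ = -52.07161° − -52.06946° = -0.00215°; Δλ = -138.06412° − -138.05599° = -0.00813°.
1° of latitude = 3600 × 30.87 = 111132 m.
ΔN = Δφ × 111132 = -238.9 m; ΔE = Δλ × 111132 × cos(-52.06946°) = -0.00813 × 111132 × 0.614706 = -555.4 m.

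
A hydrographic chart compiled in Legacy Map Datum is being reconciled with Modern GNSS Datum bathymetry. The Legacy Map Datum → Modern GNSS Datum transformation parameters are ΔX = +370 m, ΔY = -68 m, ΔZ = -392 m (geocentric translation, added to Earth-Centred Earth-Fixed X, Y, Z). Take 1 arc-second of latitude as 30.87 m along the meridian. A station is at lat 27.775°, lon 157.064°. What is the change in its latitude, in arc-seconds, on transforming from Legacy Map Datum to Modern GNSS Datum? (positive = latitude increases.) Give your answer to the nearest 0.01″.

Δφ = -5.69″

sin φ = 0.466001, cos φ = 0.884784, sin λ = 0.389703, cos λ = -0.920941.
North component: ΔN = −sin φ cos λ·ΔX − sin φ sin λ·ΔY + cos φ·ΔZ = −(0.466001)(-0.920941)(370) − (0.466001)(0.389703)(-68) + (0.884784)(-392) = -175.70 m.
1° of latitude spans 3600 × 30.87 = 111132 m, so Δφ = -175.70 / 111132 × 3600 = -5.692″.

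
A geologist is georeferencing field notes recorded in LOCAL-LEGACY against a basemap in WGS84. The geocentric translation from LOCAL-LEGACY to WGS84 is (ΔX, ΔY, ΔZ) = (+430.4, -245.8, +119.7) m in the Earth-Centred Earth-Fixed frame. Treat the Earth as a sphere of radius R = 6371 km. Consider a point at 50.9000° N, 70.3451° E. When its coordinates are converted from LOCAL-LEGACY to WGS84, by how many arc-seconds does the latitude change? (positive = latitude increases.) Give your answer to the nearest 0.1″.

Δφ = 4.6″

sin φ = 0.776046, cos φ = 0.630676, sin λ = 0.941736, cos λ = 0.336354.
North component: ΔN = −sin φ cos λ·ΔX − sin φ sin λ·ΔY + cos φ·ΔZ = −(0.776046)(0.336354)(430.4) − (0.776046)(0.941736)(-245.8) + (0.630676)(119.7) = 142.78 m.
1° of latitude spans πR/180 = 111195 m, so Δφ = 142.78 / 111195 × 3600 = 4.623″.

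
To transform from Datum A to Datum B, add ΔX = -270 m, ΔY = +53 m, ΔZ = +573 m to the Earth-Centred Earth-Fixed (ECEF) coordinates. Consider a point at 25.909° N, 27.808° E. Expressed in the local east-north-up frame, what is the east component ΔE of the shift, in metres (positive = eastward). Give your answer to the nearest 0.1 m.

The local east axis at (φ, λ) is (−sin λ, cos λ, 0), so ΔE = −sin(27.808°)·(-270) + cos(27.808°)·53 = 172.84 m.

ΔE = 172.8 m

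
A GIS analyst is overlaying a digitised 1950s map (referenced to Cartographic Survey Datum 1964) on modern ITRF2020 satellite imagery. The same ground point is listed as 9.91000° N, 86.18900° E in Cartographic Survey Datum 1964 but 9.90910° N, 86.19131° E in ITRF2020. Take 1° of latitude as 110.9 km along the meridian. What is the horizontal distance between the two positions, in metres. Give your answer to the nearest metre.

Δφ = 9.90910° − 9.91000° = -0.00090°; Δλ = 86.19131° − 86.18900° = +0.00231°.
ΔN = Δφ × 110900 = -99.8 m; ΔE = Δλ × 110900 × cos(9.91000°) = +0.00231 × 110900 × 0.985079 = 252.4 m.
Distance = √(ΔE² + ΔN²) = √(252.4² + (-99.8)²) = 271.4 m.

271 m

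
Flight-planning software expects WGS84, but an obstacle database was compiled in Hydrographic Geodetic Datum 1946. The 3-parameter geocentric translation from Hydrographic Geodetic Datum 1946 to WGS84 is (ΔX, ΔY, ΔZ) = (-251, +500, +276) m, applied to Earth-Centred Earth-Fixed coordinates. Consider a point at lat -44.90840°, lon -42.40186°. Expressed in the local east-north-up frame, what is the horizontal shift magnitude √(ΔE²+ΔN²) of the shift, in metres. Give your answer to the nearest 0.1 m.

The local east axis at (φ, λ) is (−sin λ, cos λ, 0), so ΔE = −sin(-42.40186°)·(-251) + cos(-42.40186°)·500 = 199.96 m.
The local north axis is (−sin φ cos λ, −sin φ sin λ, cos φ), giving ΔN = -130.850 − 238.029 + 195.473 = -173.41 m.
Horizontal magnitude = √(ΔE² + ΔN²) = √(199.96² + (-173.41)²) = 264.68 m.

264.7 m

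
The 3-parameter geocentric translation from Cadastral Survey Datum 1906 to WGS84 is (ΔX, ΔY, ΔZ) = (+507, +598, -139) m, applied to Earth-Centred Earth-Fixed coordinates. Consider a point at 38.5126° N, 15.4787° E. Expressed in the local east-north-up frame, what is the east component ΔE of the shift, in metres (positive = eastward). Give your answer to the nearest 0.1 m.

ΔE = 441.0 m

The local east axis at (φ, λ) is (−sin λ, cos λ, 0), so ΔE = −sin(15.4787°)·507 + cos(15.4787°)·598 = 441.00 m.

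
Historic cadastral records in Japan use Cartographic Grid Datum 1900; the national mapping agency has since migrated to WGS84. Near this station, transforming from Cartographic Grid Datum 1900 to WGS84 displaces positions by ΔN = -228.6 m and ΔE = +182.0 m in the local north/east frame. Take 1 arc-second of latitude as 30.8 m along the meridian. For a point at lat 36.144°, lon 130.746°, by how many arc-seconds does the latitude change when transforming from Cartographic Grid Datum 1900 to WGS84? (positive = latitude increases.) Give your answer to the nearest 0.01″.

1″ of latitude = 30.80 m, so Δφ = -228.6 / 30.80 = -7.422″.

Δφ = -7.42″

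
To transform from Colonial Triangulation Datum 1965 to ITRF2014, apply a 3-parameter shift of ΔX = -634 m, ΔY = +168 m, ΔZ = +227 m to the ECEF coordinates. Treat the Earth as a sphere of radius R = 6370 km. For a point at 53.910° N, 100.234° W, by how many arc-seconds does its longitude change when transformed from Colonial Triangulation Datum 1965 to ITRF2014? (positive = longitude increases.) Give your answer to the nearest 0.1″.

Δλ = -35.9″

sin φ = 0.808093, cos φ = 0.589055, sin λ = -0.984090, cos λ = -0.177669.
East component: ΔE = −sin λ·ΔX + cos λ·ΔY = −(-0.984090)(-634) + (-0.177669)(168) = -653.76 m.
1° of latitude spans πR/180 = 111177 m; at latitude φ, 1° of longitude spans that × cos φ = 65489.7 m, so Δλ = -653.76 / 65489.7 × 3600 = -35.938″.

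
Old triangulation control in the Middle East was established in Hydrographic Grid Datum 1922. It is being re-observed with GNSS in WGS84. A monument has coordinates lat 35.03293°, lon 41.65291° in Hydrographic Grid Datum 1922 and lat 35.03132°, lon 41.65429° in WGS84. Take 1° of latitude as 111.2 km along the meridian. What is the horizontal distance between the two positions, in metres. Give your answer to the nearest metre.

Δφ = 35.03132° − 35.03293° = -0.00161°; Δλ = 41.65429° − 41.65291° = +0.00138°.
ΔN = Δφ × 111200 = -179.0 m; ΔE = Δλ × 111200 × cos(35.03293°) = +0.00138 × 111200 × 0.818822 = 125.7 m.
Distance = √(ΔE² + ΔN²) = √(125.7² + (-179.0)²) = 218.7 m.

219 m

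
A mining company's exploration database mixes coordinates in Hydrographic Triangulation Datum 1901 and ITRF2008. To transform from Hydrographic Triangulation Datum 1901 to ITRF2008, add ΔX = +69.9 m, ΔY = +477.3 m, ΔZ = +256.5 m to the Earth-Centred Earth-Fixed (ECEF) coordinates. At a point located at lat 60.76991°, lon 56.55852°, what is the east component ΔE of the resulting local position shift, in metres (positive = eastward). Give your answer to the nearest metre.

The local east axis at (φ, λ) is (−sin λ, cos λ, 0), so ΔE = −sin(56.55852°)·69.9 + cos(56.55852°)·477.3 = 204.70 m.

ΔE = 205 m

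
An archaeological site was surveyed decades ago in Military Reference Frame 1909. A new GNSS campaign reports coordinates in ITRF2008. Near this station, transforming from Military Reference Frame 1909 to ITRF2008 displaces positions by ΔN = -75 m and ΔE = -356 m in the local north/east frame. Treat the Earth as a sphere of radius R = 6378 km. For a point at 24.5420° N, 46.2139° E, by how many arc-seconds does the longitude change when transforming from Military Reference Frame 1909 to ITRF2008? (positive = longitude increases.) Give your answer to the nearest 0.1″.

Δλ = -12.7″

At latitude 24.5420°, cos φ = 0.909657.
One radian of longitude at latitude φ spans R cos φ, so Δλ = ΔE / (R cos φ) = -356.0 / (6378000 × 0.909657) = -6.1360e-05 rad = -12.656″.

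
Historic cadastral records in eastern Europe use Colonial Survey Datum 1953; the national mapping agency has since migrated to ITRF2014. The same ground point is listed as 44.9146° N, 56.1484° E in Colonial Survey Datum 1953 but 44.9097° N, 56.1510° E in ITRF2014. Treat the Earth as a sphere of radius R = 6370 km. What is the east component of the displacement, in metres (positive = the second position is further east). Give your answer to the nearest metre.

Δφ = 44.9097° − 44.9146° = -0.0049°; Δλ = 56.1510° − 56.1484° = +0.0026°.
1° along a meridian = πR/180 = 111177 m.
ΔN = Δφ × 111177 = -544.8 m; ΔE = Δλ × 111177 × cos(44.9146°) = +0.0026 × 111177 × 0.708160 = 204.7 m.

ΔE = 205 m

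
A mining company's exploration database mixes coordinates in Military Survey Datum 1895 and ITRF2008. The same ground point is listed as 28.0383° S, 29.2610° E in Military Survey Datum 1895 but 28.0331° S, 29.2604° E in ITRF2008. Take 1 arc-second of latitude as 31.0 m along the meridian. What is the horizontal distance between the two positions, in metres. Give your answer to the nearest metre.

Δφ = -28.0331° − -28.0383° = +0.0052°; Δλ = 29.2604° − 29.2610° = -0.0006°.
1° of latitude = 3600 × 31.00 = 111600 m.
ΔN = Δφ × 111600 = 580.3 m; ΔE = Δλ × 111600 × cos(-28.0383°) = -0.0006 × 111600 × 0.882634 = -59.1 m.
Distance = √(ΔE² + ΔN²) = √((-59.1)² + 580.3²) = 583.3 m.

583 m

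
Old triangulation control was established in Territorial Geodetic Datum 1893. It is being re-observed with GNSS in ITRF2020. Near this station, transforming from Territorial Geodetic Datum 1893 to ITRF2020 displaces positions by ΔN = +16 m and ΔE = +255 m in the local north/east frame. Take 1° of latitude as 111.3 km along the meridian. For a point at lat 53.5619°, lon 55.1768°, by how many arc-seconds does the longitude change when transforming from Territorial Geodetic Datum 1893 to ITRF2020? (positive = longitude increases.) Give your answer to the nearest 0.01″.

At latitude 53.5619°, cos φ = 0.593954.
1° of longitude at this latitude = 111.3 × cos φ = 66.11 km, so Δλ = 255.0 / 66107.1 = 0.0038574° = 13.887″.

Δλ = 13.89″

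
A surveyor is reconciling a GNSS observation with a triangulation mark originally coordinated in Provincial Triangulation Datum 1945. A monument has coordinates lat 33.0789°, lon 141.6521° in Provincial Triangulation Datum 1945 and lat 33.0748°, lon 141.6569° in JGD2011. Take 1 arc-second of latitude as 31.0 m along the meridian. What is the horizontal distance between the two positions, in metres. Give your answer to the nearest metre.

Δφ = 33.0748° − 33.0789° = -0.0041°; Δλ = 141.6569° − 141.6521° = +0.0048°.
1° of latitude = 3600 × 31.00 = 111600 m.
ΔN = Δφ × 111600 = -457.6 m; ΔE = Δλ × 111600 × cos(33.0789°) = +0.0048 × 111600 × 0.837920 = 448.9 m.
Distance = √(ΔE² + ΔN²) = √(448.9² + (-457.6)²) = 641.0 m.

641 m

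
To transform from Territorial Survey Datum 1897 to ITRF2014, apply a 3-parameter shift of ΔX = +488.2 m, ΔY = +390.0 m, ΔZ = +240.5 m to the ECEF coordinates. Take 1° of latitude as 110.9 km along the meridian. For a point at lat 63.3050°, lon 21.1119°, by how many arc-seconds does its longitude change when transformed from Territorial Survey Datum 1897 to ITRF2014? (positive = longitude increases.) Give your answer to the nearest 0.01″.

sin φ = 0.893411, cos φ = 0.449241, sin λ = 0.360191, cos λ = 0.932879.
East component: ΔE = −sin λ·ΔX + cos λ·ΔY = −(0.360191)(488.2) + (0.932879)(390.0) = 187.98 m.
1° of latitude spans 110900 m; at latitude φ, 1° of longitude spans that × cos φ = 49820.8 m, so Δλ = 187.98 / 49820.8 × 3600 = 13.583″.

Δλ = 13.58″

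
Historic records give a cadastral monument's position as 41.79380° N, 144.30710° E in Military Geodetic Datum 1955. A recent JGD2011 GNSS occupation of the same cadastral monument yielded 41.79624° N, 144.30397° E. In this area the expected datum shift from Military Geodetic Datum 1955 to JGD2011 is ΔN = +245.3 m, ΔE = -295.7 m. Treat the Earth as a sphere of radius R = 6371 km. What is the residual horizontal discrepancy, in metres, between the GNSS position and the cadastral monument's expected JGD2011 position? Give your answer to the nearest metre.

Observed coordinate differences: Δφ = +0.00244°, Δλ = -0.00313°.
Converting to metres (1° lat = 111195 m, cos φ = 0.745548): observed ΔN = 271.3 m, observed ΔE = -259.5 m.
Subtracting the expected shift leaves a residual of 271.3 − (245.3) = 26.0 m north and -259.5 − (-295.7) = 36.2 m east.
Residual distance = √(26.0² + 36.2²) = 44.6 m.

45 m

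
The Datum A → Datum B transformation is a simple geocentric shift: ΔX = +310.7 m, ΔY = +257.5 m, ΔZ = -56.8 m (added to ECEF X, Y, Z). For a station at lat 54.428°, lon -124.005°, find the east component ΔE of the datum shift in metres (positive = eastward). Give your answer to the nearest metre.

At φ = 54.428°, λ = -124.005°: sin φ = 0.813385, cos φ = 0.581726, sin λ = -0.828989, cos λ = -0.559265.
ΔE = −sin λ·ΔX + cos λ·ΔY = −(-0.828989)·(310.7) + (-0.559265)·(257.5) = 113.56 m.

ΔE = 114 m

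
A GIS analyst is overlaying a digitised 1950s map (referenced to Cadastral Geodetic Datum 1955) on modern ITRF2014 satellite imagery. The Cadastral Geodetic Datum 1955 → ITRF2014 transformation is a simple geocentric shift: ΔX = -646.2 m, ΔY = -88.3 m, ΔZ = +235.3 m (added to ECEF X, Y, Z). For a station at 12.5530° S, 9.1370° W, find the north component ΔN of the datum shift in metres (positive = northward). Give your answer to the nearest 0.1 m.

ΔN = 94.1 m

The local north axis is (−sin φ cos λ, −sin φ sin λ, cos φ), giving ΔN = -138.665 + 3.048 + 229.675 = 94.06 m.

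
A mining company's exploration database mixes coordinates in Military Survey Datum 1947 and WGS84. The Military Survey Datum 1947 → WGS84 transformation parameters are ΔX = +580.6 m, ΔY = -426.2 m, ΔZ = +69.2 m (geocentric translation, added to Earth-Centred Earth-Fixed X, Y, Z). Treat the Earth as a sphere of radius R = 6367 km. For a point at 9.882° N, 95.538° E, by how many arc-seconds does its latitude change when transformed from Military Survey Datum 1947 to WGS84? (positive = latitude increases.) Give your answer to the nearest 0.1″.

Δφ = 4.9″

sin φ = 0.171620, cos φ = 0.985163, sin λ = 0.995332, cos λ = -0.096506.
North component: ΔN = −sin φ cos λ·ΔX − sin φ sin λ·ΔY + cos φ·ΔZ = −(0.171620)(-0.096506)(580.6) − (0.171620)(0.995332)(-426.2) + (0.985163)(69.2) = 150.59 m.
1° of latitude spans πR/180 = 111125 m, so Δφ = 150.59 / 111125 × 3600 = 4.879″.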